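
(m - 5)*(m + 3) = m^2 - 2*m - 15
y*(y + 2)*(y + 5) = y^3 + 7*y^2 + 10*y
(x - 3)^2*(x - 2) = x^3 - 8*x^2 + 21*x - 18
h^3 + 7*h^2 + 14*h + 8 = (h + 1)*(h + 2)*(h + 4)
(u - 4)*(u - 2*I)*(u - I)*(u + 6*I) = u^4 - 4*u^3 + 3*I*u^3 + 16*u^2 - 12*I*u^2 - 64*u - 12*I*u + 48*I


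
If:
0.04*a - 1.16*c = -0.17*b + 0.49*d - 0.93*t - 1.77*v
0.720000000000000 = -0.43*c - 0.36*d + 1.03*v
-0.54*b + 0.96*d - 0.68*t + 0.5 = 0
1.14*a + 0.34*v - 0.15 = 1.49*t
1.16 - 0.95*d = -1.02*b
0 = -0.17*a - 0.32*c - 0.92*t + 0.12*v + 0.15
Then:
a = 0.03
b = -3.48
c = 0.64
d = -2.52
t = -0.06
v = 0.09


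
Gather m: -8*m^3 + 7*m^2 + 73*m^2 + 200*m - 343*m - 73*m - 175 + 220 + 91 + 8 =-8*m^3 + 80*m^2 - 216*m + 144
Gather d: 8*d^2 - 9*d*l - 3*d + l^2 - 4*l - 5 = 8*d^2 + d*(-9*l - 3) + l^2 - 4*l - 5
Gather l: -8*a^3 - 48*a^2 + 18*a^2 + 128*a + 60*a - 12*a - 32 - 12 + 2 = -8*a^3 - 30*a^2 + 176*a - 42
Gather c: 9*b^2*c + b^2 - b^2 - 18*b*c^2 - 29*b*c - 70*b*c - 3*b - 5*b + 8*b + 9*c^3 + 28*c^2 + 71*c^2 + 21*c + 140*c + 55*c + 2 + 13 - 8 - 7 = 9*c^3 + c^2*(99 - 18*b) + c*(9*b^2 - 99*b + 216)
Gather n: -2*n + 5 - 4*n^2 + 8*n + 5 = -4*n^2 + 6*n + 10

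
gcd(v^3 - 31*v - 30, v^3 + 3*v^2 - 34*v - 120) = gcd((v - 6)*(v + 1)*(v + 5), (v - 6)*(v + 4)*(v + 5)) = v^2 - v - 30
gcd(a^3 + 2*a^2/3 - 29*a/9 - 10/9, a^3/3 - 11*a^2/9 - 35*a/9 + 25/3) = a - 5/3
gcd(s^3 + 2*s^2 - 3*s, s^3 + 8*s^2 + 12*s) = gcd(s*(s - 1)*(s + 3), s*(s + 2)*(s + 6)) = s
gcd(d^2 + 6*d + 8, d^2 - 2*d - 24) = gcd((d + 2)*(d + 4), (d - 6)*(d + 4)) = d + 4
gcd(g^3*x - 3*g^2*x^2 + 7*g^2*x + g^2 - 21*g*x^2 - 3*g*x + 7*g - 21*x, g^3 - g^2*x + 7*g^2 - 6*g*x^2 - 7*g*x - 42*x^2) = -g^2 + 3*g*x - 7*g + 21*x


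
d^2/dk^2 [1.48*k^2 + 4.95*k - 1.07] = 2.96000000000000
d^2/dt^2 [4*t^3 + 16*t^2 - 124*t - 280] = 24*t + 32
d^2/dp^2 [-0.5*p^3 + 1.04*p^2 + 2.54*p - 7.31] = 2.08 - 3.0*p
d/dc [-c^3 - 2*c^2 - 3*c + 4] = -3*c^2 - 4*c - 3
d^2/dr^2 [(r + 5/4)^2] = 2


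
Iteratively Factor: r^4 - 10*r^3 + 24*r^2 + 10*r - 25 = (r + 1)*(r^3 - 11*r^2 + 35*r - 25) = (r - 5)*(r + 1)*(r^2 - 6*r + 5) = (r - 5)^2*(r + 1)*(r - 1)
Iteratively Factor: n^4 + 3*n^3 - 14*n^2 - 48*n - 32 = (n + 4)*(n^3 - n^2 - 10*n - 8) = (n + 2)*(n + 4)*(n^2 - 3*n - 4) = (n + 1)*(n + 2)*(n + 4)*(n - 4)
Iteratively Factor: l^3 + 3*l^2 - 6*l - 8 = (l + 4)*(l^2 - l - 2) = (l + 1)*(l + 4)*(l - 2)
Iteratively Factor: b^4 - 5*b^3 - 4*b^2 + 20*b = (b)*(b^3 - 5*b^2 - 4*b + 20) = b*(b - 5)*(b^2 - 4) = b*(b - 5)*(b + 2)*(b - 2)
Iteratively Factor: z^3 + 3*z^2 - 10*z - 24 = (z + 2)*(z^2 + z - 12) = (z - 3)*(z + 2)*(z + 4)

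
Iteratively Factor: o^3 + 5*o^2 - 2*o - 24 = (o + 4)*(o^2 + o - 6) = (o + 3)*(o + 4)*(o - 2)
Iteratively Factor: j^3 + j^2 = (j)*(j^2 + j) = j^2*(j + 1)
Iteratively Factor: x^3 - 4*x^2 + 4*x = (x - 2)*(x^2 - 2*x) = x*(x - 2)*(x - 2)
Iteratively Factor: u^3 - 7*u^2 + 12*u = (u)*(u^2 - 7*u + 12) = u*(u - 3)*(u - 4)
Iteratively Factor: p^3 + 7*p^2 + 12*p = (p)*(p^2 + 7*p + 12) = p*(p + 3)*(p + 4)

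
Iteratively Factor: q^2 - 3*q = (q)*(q - 3)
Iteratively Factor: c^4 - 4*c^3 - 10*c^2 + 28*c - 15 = (c + 3)*(c^3 - 7*c^2 + 11*c - 5) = (c - 1)*(c + 3)*(c^2 - 6*c + 5) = (c - 1)^2*(c + 3)*(c - 5)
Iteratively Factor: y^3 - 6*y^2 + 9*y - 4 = (y - 4)*(y^2 - 2*y + 1) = (y - 4)*(y - 1)*(y - 1)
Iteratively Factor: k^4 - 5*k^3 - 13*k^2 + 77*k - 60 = (k - 3)*(k^3 - 2*k^2 - 19*k + 20) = (k - 5)*(k - 3)*(k^2 + 3*k - 4) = (k - 5)*(k - 3)*(k + 4)*(k - 1)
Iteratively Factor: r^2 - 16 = (r + 4)*(r - 4)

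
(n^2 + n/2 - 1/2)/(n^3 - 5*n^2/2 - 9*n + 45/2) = (2*n^2 + n - 1)/(2*n^3 - 5*n^2 - 18*n + 45)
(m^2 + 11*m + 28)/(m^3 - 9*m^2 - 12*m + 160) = (m + 7)/(m^2 - 13*m + 40)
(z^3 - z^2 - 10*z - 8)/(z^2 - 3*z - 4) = z + 2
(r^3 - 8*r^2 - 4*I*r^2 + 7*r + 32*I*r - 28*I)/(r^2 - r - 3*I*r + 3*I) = (r^2 - r*(7 + 4*I) + 28*I)/(r - 3*I)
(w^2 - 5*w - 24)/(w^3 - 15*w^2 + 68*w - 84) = (w^2 - 5*w - 24)/(w^3 - 15*w^2 + 68*w - 84)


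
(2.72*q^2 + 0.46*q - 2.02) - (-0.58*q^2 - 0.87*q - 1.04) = 3.3*q^2 + 1.33*q - 0.98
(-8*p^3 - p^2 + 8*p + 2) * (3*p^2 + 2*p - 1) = -24*p^5 - 19*p^4 + 30*p^3 + 23*p^2 - 4*p - 2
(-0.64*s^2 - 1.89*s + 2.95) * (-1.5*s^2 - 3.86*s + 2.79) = 0.96*s^4 + 5.3054*s^3 + 1.0848*s^2 - 16.6601*s + 8.2305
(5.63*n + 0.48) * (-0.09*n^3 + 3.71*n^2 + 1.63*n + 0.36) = -0.5067*n^4 + 20.8441*n^3 + 10.9577*n^2 + 2.8092*n + 0.1728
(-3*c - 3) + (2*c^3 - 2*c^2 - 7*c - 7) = 2*c^3 - 2*c^2 - 10*c - 10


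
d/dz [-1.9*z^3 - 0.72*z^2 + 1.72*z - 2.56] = -5.7*z^2 - 1.44*z + 1.72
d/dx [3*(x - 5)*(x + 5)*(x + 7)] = 9*x^2 + 42*x - 75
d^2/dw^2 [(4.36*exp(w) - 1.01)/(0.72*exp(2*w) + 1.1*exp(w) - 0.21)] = (2.260224*exp(4*w) - 5.547456*exp(3*w) + 1.555632*exp(2*w) - 0.825788*exp(w) - 0.0410340000000001)*exp(w)/(0.373248*exp(6*w) + 1.71072*exp(5*w) + 2.287008*exp(4*w) + 0.33308*exp(3*w) - 0.667044*exp(2*w) + 0.14553*exp(w) - 0.009261)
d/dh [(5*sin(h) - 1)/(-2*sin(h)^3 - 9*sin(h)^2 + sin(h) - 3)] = (20*sin(h)^3 + 39*sin(h)^2 - 18*sin(h) - 14)*cos(h)/(2*sin(h)^3 + 9*sin(h)^2 - sin(h) + 3)^2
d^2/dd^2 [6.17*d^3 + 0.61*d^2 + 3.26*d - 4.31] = 37.02*d + 1.22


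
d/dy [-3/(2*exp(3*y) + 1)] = 18*exp(3*y)/(2*exp(3*y) + 1)^2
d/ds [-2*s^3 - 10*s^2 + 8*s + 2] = -6*s^2 - 20*s + 8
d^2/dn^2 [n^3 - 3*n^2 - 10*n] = 6*n - 6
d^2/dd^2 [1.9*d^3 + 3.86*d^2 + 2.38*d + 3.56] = 11.4*d + 7.72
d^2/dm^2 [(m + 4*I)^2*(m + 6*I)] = 6*m + 28*I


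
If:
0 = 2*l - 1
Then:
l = 1/2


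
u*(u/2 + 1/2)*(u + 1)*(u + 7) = u^4/2 + 9*u^3/2 + 15*u^2/2 + 7*u/2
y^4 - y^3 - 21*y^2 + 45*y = y*(y - 3)^2*(y + 5)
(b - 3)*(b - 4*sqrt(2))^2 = b^3 - 8*sqrt(2)*b^2 - 3*b^2 + 32*b + 24*sqrt(2)*b - 96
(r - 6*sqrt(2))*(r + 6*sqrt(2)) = r^2 - 72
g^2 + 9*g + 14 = (g + 2)*(g + 7)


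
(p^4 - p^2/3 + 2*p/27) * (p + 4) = p^5 + 4*p^4 - p^3/3 - 34*p^2/27 + 8*p/27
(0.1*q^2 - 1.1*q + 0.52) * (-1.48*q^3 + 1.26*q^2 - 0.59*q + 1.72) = -0.148*q^5 + 1.754*q^4 - 2.2146*q^3 + 1.4762*q^2 - 2.1988*q + 0.8944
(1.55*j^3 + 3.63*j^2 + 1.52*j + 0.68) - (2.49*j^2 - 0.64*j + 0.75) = 1.55*j^3 + 1.14*j^2 + 2.16*j - 0.07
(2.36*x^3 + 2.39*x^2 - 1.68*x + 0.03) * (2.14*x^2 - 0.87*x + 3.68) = 5.0504*x^5 + 3.0614*x^4 + 3.0103*x^3 + 10.321*x^2 - 6.2085*x + 0.1104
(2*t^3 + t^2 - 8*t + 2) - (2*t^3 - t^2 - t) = 2*t^2 - 7*t + 2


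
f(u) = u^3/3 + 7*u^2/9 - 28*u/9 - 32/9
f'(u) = u^2 + 14*u/9 - 28/9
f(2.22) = -2.98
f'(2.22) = 5.27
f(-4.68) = -6.13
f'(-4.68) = 11.51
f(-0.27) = -2.67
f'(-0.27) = -3.46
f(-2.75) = 3.95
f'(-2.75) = 0.17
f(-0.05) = -3.40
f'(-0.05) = -3.19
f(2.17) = -3.24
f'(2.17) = 4.97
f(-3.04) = 3.73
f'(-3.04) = 1.40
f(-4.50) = -4.18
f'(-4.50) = 10.14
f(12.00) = 647.11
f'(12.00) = 159.56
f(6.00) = 77.78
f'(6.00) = 42.22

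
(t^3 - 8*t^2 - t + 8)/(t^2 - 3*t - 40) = (t^2 - 1)/(t + 5)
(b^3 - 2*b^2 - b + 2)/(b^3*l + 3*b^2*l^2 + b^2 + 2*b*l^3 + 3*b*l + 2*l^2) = (b^3 - 2*b^2 - b + 2)/(b^3*l + 3*b^2*l^2 + b^2 + 2*b*l^3 + 3*b*l + 2*l^2)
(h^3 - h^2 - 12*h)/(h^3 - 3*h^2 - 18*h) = (h - 4)/(h - 6)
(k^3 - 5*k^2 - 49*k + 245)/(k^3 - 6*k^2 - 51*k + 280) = (k - 7)/(k - 8)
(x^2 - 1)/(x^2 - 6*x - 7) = (x - 1)/(x - 7)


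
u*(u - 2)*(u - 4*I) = u^3 - 2*u^2 - 4*I*u^2 + 8*I*u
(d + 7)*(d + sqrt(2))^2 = d^3 + 2*sqrt(2)*d^2 + 7*d^2 + 2*d + 14*sqrt(2)*d + 14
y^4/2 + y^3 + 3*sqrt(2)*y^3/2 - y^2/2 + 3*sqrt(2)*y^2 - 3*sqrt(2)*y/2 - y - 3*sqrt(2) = (y/2 + 1)*(y - 1)*(y + 1)*(y + 3*sqrt(2))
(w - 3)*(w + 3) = w^2 - 9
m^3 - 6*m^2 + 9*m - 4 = (m - 4)*(m - 1)^2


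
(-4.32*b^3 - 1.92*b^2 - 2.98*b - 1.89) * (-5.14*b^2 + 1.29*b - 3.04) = 22.2048*b^5 + 4.296*b^4 + 25.9732*b^3 + 11.7072*b^2 + 6.6211*b + 5.7456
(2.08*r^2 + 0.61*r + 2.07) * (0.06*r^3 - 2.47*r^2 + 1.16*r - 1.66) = 0.1248*r^5 - 5.101*r^4 + 1.0303*r^3 - 7.8581*r^2 + 1.3886*r - 3.4362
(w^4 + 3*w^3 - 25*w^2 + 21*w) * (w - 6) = w^5 - 3*w^4 - 43*w^3 + 171*w^2 - 126*w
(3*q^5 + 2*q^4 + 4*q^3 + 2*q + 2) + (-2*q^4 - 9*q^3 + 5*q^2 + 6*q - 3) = 3*q^5 - 5*q^3 + 5*q^2 + 8*q - 1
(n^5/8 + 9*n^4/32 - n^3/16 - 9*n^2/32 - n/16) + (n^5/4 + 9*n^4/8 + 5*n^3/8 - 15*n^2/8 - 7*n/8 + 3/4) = 3*n^5/8 + 45*n^4/32 + 9*n^3/16 - 69*n^2/32 - 15*n/16 + 3/4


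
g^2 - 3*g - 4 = (g - 4)*(g + 1)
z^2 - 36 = (z - 6)*(z + 6)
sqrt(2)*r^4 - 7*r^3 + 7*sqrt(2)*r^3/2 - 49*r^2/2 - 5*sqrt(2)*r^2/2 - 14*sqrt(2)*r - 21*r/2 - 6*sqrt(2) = (r + 3)*(r - 4*sqrt(2))*(r + sqrt(2)/2)*(sqrt(2)*r + sqrt(2)/2)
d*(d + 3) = d^2 + 3*d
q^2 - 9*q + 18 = (q - 6)*(q - 3)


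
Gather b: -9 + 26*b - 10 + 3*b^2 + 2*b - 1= 3*b^2 + 28*b - 20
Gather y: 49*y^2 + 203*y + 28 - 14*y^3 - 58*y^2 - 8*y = -14*y^3 - 9*y^2 + 195*y + 28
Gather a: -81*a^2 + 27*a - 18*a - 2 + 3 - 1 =-81*a^2 + 9*a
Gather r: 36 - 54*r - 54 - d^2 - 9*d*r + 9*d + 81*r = -d^2 + 9*d + r*(27 - 9*d) - 18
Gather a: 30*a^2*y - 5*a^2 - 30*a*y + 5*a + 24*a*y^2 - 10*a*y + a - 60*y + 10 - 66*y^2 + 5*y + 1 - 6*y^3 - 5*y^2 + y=a^2*(30*y - 5) + a*(24*y^2 - 40*y + 6) - 6*y^3 - 71*y^2 - 54*y + 11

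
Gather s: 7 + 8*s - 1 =8*s + 6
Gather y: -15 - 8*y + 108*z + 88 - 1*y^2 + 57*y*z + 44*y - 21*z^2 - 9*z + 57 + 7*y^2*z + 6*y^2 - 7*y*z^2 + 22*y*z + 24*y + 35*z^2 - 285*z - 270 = y^2*(7*z + 5) + y*(-7*z^2 + 79*z + 60) + 14*z^2 - 186*z - 140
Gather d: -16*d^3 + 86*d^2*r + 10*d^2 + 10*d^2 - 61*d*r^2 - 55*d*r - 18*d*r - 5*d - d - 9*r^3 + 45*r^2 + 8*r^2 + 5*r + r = -16*d^3 + d^2*(86*r + 20) + d*(-61*r^2 - 73*r - 6) - 9*r^3 + 53*r^2 + 6*r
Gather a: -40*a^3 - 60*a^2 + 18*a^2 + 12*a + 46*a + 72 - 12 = -40*a^3 - 42*a^2 + 58*a + 60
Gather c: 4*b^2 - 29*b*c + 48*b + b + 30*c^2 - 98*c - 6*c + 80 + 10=4*b^2 + 49*b + 30*c^2 + c*(-29*b - 104) + 90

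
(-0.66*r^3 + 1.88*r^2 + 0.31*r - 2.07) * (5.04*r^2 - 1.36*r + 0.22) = -3.3264*r^5 + 10.3728*r^4 - 1.1396*r^3 - 10.4408*r^2 + 2.8834*r - 0.4554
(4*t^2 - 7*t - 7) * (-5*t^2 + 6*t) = -20*t^4 + 59*t^3 - 7*t^2 - 42*t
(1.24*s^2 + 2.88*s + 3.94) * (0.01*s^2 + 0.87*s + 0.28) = 0.0124*s^4 + 1.1076*s^3 + 2.8922*s^2 + 4.2342*s + 1.1032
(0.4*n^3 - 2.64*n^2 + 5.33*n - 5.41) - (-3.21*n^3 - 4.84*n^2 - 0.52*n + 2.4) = 3.61*n^3 + 2.2*n^2 + 5.85*n - 7.81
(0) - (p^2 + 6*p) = -p^2 - 6*p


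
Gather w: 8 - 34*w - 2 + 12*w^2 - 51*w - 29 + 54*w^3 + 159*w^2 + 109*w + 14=54*w^3 + 171*w^2 + 24*w - 9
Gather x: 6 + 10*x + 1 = 10*x + 7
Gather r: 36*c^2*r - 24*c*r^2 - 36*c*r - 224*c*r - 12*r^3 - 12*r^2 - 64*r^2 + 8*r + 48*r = -12*r^3 + r^2*(-24*c - 76) + r*(36*c^2 - 260*c + 56)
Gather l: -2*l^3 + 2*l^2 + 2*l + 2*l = -2*l^3 + 2*l^2 + 4*l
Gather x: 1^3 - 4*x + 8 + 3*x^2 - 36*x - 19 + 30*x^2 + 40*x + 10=33*x^2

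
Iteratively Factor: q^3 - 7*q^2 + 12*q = (q - 3)*(q^2 - 4*q) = (q - 4)*(q - 3)*(q)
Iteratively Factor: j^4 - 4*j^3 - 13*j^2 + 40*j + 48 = (j + 3)*(j^3 - 7*j^2 + 8*j + 16) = (j - 4)*(j + 3)*(j^2 - 3*j - 4) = (j - 4)^2*(j + 3)*(j + 1)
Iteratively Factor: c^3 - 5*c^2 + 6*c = (c - 3)*(c^2 - 2*c) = (c - 3)*(c - 2)*(c)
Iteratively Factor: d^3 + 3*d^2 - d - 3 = (d - 1)*(d^2 + 4*d + 3) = (d - 1)*(d + 3)*(d + 1)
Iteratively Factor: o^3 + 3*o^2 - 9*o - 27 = (o - 3)*(o^2 + 6*o + 9) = (o - 3)*(o + 3)*(o + 3)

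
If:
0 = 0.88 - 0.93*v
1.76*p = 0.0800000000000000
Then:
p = 0.05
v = 0.95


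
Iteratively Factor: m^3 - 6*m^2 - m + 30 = (m - 5)*(m^2 - m - 6) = (m - 5)*(m + 2)*(m - 3)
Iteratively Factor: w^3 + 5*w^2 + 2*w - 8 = (w + 4)*(w^2 + w - 2) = (w + 2)*(w + 4)*(w - 1)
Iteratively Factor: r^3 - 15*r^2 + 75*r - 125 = (r - 5)*(r^2 - 10*r + 25) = (r - 5)^2*(r - 5)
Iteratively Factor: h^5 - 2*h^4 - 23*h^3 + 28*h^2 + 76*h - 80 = (h - 1)*(h^4 - h^3 - 24*h^2 + 4*h + 80) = (h - 2)*(h - 1)*(h^3 + h^2 - 22*h - 40) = (h - 5)*(h - 2)*(h - 1)*(h^2 + 6*h + 8) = (h - 5)*(h - 2)*(h - 1)*(h + 4)*(h + 2)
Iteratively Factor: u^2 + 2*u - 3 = (u + 3)*(u - 1)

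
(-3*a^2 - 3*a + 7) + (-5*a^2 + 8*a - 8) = -8*a^2 + 5*a - 1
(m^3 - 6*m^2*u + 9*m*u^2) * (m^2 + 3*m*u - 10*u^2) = m^5 - 3*m^4*u - 19*m^3*u^2 + 87*m^2*u^3 - 90*m*u^4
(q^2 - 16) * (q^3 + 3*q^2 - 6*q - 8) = q^5 + 3*q^4 - 22*q^3 - 56*q^2 + 96*q + 128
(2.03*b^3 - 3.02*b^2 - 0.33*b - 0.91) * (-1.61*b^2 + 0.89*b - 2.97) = -3.2683*b^5 + 6.6689*b^4 - 8.1856*b^3 + 10.1408*b^2 + 0.1702*b + 2.7027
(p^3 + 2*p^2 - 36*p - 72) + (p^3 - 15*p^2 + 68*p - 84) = 2*p^3 - 13*p^2 + 32*p - 156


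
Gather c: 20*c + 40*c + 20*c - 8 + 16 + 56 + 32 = 80*c + 96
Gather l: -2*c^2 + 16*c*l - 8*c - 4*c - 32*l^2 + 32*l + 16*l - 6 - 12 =-2*c^2 - 12*c - 32*l^2 + l*(16*c + 48) - 18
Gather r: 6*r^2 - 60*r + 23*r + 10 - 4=6*r^2 - 37*r + 6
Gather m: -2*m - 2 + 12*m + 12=10*m + 10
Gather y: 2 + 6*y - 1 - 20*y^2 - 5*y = -20*y^2 + y + 1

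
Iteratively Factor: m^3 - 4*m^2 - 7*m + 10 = (m - 1)*(m^2 - 3*m - 10) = (m - 5)*(m - 1)*(m + 2)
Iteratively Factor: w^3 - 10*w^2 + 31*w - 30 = (w - 2)*(w^2 - 8*w + 15) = (w - 3)*(w - 2)*(w - 5)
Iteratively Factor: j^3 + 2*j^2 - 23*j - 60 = (j - 5)*(j^2 + 7*j + 12) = (j - 5)*(j + 3)*(j + 4)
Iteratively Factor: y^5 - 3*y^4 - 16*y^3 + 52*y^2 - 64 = (y + 4)*(y^4 - 7*y^3 + 12*y^2 + 4*y - 16) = (y - 2)*(y + 4)*(y^3 - 5*y^2 + 2*y + 8) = (y - 2)^2*(y + 4)*(y^2 - 3*y - 4) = (y - 4)*(y - 2)^2*(y + 4)*(y + 1)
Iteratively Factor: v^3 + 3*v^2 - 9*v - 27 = (v + 3)*(v^2 - 9) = (v - 3)*(v + 3)*(v + 3)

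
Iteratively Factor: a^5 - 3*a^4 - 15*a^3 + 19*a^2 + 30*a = (a + 3)*(a^4 - 6*a^3 + 3*a^2 + 10*a) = (a - 2)*(a + 3)*(a^3 - 4*a^2 - 5*a) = a*(a - 2)*(a + 3)*(a^2 - 4*a - 5) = a*(a - 5)*(a - 2)*(a + 3)*(a + 1)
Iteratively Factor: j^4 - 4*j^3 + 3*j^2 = (j - 3)*(j^3 - j^2) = j*(j - 3)*(j^2 - j) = j*(j - 3)*(j - 1)*(j)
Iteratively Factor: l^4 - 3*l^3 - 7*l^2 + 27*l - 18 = (l - 1)*(l^3 - 2*l^2 - 9*l + 18) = (l - 3)*(l - 1)*(l^2 + l - 6) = (l - 3)*(l - 2)*(l - 1)*(l + 3)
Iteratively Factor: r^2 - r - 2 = (r + 1)*(r - 2)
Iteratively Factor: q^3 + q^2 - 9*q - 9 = (q + 3)*(q^2 - 2*q - 3) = (q - 3)*(q + 3)*(q + 1)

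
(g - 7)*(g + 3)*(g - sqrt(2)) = g^3 - 4*g^2 - sqrt(2)*g^2 - 21*g + 4*sqrt(2)*g + 21*sqrt(2)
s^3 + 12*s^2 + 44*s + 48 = (s + 2)*(s + 4)*(s + 6)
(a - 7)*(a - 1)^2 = a^3 - 9*a^2 + 15*a - 7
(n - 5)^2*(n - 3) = n^3 - 13*n^2 + 55*n - 75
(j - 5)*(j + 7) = j^2 + 2*j - 35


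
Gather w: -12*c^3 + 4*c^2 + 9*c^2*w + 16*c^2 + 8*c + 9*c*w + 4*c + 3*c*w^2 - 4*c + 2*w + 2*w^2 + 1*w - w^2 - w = -12*c^3 + 20*c^2 + 8*c + w^2*(3*c + 1) + w*(9*c^2 + 9*c + 2)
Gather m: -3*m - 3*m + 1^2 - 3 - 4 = -6*m - 6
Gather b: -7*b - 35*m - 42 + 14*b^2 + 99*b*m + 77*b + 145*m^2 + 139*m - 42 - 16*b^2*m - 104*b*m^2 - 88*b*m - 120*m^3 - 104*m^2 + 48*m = b^2*(14 - 16*m) + b*(-104*m^2 + 11*m + 70) - 120*m^3 + 41*m^2 + 152*m - 84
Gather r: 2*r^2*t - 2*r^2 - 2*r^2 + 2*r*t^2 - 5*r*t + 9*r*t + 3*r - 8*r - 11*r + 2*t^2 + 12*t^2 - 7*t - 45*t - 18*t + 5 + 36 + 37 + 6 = r^2*(2*t - 4) + r*(2*t^2 + 4*t - 16) + 14*t^2 - 70*t + 84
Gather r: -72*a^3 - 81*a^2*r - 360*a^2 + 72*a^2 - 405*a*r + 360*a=-72*a^3 - 288*a^2 + 360*a + r*(-81*a^2 - 405*a)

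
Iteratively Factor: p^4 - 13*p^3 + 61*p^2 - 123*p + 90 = (p - 3)*(p^3 - 10*p^2 + 31*p - 30) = (p - 5)*(p - 3)*(p^2 - 5*p + 6) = (p - 5)*(p - 3)^2*(p - 2)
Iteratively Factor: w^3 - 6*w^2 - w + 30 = (w - 3)*(w^2 - 3*w - 10) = (w - 3)*(w + 2)*(w - 5)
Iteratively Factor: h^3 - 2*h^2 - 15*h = (h)*(h^2 - 2*h - 15) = h*(h - 5)*(h + 3)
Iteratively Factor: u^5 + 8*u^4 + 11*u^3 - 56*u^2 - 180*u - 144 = (u + 2)*(u^4 + 6*u^3 - u^2 - 54*u - 72) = (u + 2)*(u + 3)*(u^3 + 3*u^2 - 10*u - 24) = (u - 3)*(u + 2)*(u + 3)*(u^2 + 6*u + 8) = (u - 3)*(u + 2)^2*(u + 3)*(u + 4)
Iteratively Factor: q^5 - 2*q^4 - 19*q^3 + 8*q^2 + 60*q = (q - 5)*(q^4 + 3*q^3 - 4*q^2 - 12*q) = q*(q - 5)*(q^3 + 3*q^2 - 4*q - 12) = q*(q - 5)*(q - 2)*(q^2 + 5*q + 6) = q*(q - 5)*(q - 2)*(q + 2)*(q + 3)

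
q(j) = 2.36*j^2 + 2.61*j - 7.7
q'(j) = 4.72*j + 2.61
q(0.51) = -5.76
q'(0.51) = 5.02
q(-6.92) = 87.25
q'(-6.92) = -30.05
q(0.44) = -6.09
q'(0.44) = 4.69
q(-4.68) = 31.77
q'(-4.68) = -19.48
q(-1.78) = -4.87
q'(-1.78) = -5.79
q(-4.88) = 35.77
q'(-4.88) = -20.42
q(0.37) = -6.41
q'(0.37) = 4.36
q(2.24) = 9.99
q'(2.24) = 13.18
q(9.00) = 206.95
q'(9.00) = 45.09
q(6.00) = 92.92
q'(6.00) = 30.93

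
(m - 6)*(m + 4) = m^2 - 2*m - 24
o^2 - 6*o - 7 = (o - 7)*(o + 1)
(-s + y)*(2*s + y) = -2*s^2 + s*y + y^2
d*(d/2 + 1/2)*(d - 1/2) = d^3/2 + d^2/4 - d/4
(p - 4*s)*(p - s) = p^2 - 5*p*s + 4*s^2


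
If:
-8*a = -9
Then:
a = 9/8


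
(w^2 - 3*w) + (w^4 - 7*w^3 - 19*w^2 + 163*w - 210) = w^4 - 7*w^3 - 18*w^2 + 160*w - 210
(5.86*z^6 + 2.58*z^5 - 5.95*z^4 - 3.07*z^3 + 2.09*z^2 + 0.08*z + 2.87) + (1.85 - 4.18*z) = 5.86*z^6 + 2.58*z^5 - 5.95*z^4 - 3.07*z^3 + 2.09*z^2 - 4.1*z + 4.72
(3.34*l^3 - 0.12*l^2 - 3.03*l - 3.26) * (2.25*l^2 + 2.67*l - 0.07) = 7.515*l^5 + 8.6478*l^4 - 7.3717*l^3 - 15.4167*l^2 - 8.4921*l + 0.2282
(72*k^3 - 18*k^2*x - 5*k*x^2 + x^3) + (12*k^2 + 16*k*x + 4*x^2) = 72*k^3 - 18*k^2*x + 12*k^2 - 5*k*x^2 + 16*k*x + x^3 + 4*x^2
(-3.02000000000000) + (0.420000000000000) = -2.60000000000000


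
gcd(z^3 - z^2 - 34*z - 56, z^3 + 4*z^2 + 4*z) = z + 2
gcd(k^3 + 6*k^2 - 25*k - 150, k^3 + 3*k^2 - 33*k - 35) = k - 5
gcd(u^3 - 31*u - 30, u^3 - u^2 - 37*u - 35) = u^2 + 6*u + 5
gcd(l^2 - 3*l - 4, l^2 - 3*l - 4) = l^2 - 3*l - 4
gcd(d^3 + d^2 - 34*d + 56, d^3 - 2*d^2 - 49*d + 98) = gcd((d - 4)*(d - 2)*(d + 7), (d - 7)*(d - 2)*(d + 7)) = d^2 + 5*d - 14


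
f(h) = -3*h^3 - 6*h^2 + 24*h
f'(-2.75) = -11.06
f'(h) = -9*h^2 - 12*h + 24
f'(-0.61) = 27.97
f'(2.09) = -40.39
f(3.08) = -70.65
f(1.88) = 3.98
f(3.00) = -63.00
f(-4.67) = 62.61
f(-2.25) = -50.20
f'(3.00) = -93.00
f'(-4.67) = -116.24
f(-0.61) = -16.19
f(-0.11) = -2.71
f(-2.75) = -48.98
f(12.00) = -5760.00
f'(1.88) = -30.37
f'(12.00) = -1416.00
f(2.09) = -3.44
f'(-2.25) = 5.44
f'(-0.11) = 25.21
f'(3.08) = -98.34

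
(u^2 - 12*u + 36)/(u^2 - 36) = (u - 6)/(u + 6)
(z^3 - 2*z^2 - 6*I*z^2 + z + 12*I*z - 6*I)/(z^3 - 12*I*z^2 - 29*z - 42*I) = (z^2 - 2*z + 1)/(z^2 - 6*I*z + 7)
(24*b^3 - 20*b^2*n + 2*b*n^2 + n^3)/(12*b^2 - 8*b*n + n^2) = (12*b^2 - 4*b*n - n^2)/(6*b - n)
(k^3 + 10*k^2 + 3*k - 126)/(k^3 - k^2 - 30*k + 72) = (k + 7)/(k - 4)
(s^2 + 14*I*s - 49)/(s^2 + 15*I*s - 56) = (s + 7*I)/(s + 8*I)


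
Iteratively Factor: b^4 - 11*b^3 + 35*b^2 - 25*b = (b - 1)*(b^3 - 10*b^2 + 25*b) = b*(b - 1)*(b^2 - 10*b + 25) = b*(b - 5)*(b - 1)*(b - 5)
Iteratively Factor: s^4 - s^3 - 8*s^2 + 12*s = (s - 2)*(s^3 + s^2 - 6*s) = (s - 2)*(s + 3)*(s^2 - 2*s) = (s - 2)^2*(s + 3)*(s)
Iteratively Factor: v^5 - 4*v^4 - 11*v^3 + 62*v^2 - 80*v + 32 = (v - 4)*(v^4 - 11*v^2 + 18*v - 8) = (v - 4)*(v - 1)*(v^3 + v^2 - 10*v + 8) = (v - 4)*(v - 1)^2*(v^2 + 2*v - 8) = (v - 4)*(v - 1)^2*(v + 4)*(v - 2)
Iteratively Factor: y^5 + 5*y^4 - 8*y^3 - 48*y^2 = (y + 4)*(y^4 + y^3 - 12*y^2) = y*(y + 4)*(y^3 + y^2 - 12*y) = y^2*(y + 4)*(y^2 + y - 12) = y^2*(y - 3)*(y + 4)*(y + 4)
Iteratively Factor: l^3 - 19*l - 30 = (l - 5)*(l^2 + 5*l + 6) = (l - 5)*(l + 3)*(l + 2)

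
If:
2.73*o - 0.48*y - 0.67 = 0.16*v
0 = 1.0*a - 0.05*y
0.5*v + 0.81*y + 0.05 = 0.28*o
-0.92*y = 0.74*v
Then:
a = 0.01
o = 0.26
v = -0.15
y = 0.12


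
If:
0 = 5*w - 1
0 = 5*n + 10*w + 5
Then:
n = -7/5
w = 1/5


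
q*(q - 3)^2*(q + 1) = q^4 - 5*q^3 + 3*q^2 + 9*q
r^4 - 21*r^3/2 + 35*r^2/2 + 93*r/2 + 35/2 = (r - 7)*(r - 5)*(r + 1/2)*(r + 1)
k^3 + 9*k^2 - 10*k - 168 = (k - 4)*(k + 6)*(k + 7)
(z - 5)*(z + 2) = z^2 - 3*z - 10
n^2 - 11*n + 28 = (n - 7)*(n - 4)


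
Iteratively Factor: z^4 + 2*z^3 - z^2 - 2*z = (z + 1)*(z^3 + z^2 - 2*z) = z*(z + 1)*(z^2 + z - 2) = z*(z + 1)*(z + 2)*(z - 1)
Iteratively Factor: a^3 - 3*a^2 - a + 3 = (a - 3)*(a^2 - 1) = (a - 3)*(a - 1)*(a + 1)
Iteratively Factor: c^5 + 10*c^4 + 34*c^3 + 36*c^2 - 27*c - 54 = (c + 2)*(c^4 + 8*c^3 + 18*c^2 - 27) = (c + 2)*(c + 3)*(c^3 + 5*c^2 + 3*c - 9) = (c + 2)*(c + 3)^2*(c^2 + 2*c - 3) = (c - 1)*(c + 2)*(c + 3)^2*(c + 3)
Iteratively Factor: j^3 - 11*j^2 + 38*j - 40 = (j - 5)*(j^2 - 6*j + 8) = (j - 5)*(j - 2)*(j - 4)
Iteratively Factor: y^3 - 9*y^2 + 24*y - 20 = (y - 2)*(y^2 - 7*y + 10) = (y - 5)*(y - 2)*(y - 2)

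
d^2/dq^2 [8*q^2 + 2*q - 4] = 16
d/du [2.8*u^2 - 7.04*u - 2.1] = 5.6*u - 7.04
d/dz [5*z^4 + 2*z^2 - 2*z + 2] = 20*z^3 + 4*z - 2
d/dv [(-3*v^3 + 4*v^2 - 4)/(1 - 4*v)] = (24*v^3 - 25*v^2 + 8*v - 16)/(16*v^2 - 8*v + 1)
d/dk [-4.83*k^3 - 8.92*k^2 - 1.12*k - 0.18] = -14.49*k^2 - 17.84*k - 1.12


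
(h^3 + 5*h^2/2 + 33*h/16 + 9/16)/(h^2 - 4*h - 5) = (16*h^2 + 24*h + 9)/(16*(h - 5))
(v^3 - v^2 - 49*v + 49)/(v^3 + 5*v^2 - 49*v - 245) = (v - 1)/(v + 5)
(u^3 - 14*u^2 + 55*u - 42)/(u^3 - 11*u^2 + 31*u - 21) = (u - 6)/(u - 3)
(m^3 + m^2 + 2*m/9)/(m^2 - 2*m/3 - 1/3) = m*(3*m + 2)/(3*(m - 1))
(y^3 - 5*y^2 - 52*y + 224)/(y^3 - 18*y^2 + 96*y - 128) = (y^2 + 3*y - 28)/(y^2 - 10*y + 16)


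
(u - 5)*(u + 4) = u^2 - u - 20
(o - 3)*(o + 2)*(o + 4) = o^3 + 3*o^2 - 10*o - 24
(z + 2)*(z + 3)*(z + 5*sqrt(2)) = z^3 + 5*z^2 + 5*sqrt(2)*z^2 + 6*z + 25*sqrt(2)*z + 30*sqrt(2)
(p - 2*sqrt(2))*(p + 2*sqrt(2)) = p^2 - 8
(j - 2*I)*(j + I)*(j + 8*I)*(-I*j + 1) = -I*j^4 + 8*j^3 - 3*I*j^2 + 26*j + 16*I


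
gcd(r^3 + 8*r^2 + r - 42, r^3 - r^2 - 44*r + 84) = r^2 + 5*r - 14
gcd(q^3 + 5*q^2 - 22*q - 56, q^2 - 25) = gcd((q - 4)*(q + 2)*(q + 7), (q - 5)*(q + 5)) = 1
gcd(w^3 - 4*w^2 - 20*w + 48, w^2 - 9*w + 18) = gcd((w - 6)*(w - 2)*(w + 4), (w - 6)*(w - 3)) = w - 6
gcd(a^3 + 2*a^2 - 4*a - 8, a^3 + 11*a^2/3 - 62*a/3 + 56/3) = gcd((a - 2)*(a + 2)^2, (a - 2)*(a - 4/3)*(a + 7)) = a - 2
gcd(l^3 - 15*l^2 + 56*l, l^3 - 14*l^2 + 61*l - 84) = l - 7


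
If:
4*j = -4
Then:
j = -1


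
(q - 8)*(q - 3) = q^2 - 11*q + 24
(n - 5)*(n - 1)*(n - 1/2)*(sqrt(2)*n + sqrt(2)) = sqrt(2)*n^4 - 11*sqrt(2)*n^3/2 + 3*sqrt(2)*n^2/2 + 11*sqrt(2)*n/2 - 5*sqrt(2)/2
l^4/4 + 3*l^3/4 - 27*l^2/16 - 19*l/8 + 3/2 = (l/4 + 1)*(l - 2)*(l - 1/2)*(l + 3/2)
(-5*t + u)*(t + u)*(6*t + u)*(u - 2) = -30*t^3*u + 60*t^3 - 29*t^2*u^2 + 58*t^2*u + 2*t*u^3 - 4*t*u^2 + u^4 - 2*u^3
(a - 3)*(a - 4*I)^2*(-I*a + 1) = -I*a^4 - 7*a^3 + 3*I*a^3 + 21*a^2 + 8*I*a^2 - 16*a - 24*I*a + 48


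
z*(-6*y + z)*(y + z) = -6*y^2*z - 5*y*z^2 + z^3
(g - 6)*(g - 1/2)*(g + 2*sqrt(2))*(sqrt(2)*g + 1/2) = sqrt(2)*g^4 - 13*sqrt(2)*g^3/2 + 9*g^3/2 - 117*g^2/4 + 4*sqrt(2)*g^2 - 13*sqrt(2)*g/2 + 27*g/2 + 3*sqrt(2)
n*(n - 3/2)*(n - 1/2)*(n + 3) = n^4 + n^3 - 21*n^2/4 + 9*n/4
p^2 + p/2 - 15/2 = (p - 5/2)*(p + 3)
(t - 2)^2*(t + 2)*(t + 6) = t^4 + 4*t^3 - 16*t^2 - 16*t + 48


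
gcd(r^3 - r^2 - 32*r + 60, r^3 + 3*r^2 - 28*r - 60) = r^2 + r - 30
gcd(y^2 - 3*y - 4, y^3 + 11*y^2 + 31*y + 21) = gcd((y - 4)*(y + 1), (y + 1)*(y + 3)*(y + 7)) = y + 1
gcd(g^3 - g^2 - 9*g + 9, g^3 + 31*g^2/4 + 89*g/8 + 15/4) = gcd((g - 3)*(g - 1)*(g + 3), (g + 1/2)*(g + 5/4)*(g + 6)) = 1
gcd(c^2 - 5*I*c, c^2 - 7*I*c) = c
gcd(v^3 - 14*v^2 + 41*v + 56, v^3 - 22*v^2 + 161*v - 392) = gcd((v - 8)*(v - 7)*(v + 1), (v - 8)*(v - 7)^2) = v^2 - 15*v + 56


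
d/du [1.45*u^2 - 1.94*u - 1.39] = 2.9*u - 1.94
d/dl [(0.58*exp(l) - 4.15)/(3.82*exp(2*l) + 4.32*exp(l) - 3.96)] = (-2.2156*exp(2*l) + 31.706*exp(l) + 15.6312)*exp(l)/(14.5924*exp(4*l) + 33.0048*exp(3*l) - 11.592*exp(2*l) - 34.2144*exp(l) + 15.6816)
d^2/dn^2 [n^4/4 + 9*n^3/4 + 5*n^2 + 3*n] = 3*n^2 + 27*n/2 + 10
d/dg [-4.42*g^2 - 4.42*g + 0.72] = -8.84*g - 4.42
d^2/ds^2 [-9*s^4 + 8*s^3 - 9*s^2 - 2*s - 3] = -108*s^2 + 48*s - 18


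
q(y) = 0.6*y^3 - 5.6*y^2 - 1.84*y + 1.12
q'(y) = 1.8*y^2 - 11.2*y - 1.84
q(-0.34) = 1.07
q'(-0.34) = 2.18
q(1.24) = -8.63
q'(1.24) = -12.96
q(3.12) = -40.91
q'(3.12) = -19.26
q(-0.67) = -0.34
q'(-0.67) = 6.47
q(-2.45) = -36.81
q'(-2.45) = 36.40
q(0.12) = 0.82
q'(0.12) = -3.16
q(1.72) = -15.56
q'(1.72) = -15.78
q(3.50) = -48.20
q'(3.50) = -18.99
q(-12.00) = -1820.00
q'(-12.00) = 391.76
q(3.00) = -38.60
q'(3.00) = -19.24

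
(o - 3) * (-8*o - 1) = -8*o^2 + 23*o + 3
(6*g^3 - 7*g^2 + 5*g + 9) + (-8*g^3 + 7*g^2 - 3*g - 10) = -2*g^3 + 2*g - 1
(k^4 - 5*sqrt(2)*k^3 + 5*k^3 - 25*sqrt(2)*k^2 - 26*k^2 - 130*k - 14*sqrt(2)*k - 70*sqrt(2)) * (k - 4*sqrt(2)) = k^5 - 9*sqrt(2)*k^4 + 5*k^4 - 45*sqrt(2)*k^3 + 14*k^3 + 70*k^2 + 90*sqrt(2)*k^2 + 112*k + 450*sqrt(2)*k + 560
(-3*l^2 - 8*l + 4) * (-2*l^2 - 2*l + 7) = 6*l^4 + 22*l^3 - 13*l^2 - 64*l + 28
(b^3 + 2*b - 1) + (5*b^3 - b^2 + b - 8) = 6*b^3 - b^2 + 3*b - 9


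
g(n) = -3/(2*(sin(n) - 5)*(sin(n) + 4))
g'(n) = 3*cos(n)/(2*(sin(n) - 5)*(sin(n) + 4)^2) + 3*cos(n)/(2*(sin(n) - 5)^2*(sin(n) + 4))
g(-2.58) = 0.08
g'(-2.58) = 0.01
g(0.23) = 0.07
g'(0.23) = -0.00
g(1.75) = 0.07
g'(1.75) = -0.00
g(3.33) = 0.08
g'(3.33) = 0.01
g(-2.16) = 0.08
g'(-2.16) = 0.01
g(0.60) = 0.07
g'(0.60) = 0.00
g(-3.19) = 0.07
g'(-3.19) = 0.00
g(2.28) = 0.07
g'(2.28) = -0.00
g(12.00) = 0.08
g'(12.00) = -0.00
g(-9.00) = 0.08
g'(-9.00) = 0.01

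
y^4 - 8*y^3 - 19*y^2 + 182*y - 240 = (y - 8)*(y - 3)*(y - 2)*(y + 5)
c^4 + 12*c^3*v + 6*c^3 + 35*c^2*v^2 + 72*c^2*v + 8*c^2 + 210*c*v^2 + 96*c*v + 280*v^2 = (c + 2)*(c + 4)*(c + 5*v)*(c + 7*v)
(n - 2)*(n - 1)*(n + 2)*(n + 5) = n^4 + 4*n^3 - 9*n^2 - 16*n + 20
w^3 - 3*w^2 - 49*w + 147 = (w - 7)*(w - 3)*(w + 7)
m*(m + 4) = m^2 + 4*m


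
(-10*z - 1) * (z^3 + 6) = -10*z^4 - z^3 - 60*z - 6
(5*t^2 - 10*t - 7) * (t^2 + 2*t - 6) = 5*t^4 - 57*t^2 + 46*t + 42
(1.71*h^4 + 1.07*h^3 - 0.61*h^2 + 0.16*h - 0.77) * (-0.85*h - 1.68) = -1.4535*h^5 - 3.7823*h^4 - 1.2791*h^3 + 0.8888*h^2 + 0.3857*h + 1.2936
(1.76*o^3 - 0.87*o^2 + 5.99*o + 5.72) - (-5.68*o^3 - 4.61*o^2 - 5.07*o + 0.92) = 7.44*o^3 + 3.74*o^2 + 11.06*o + 4.8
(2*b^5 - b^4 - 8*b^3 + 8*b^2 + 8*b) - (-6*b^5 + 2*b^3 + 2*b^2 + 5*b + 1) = 8*b^5 - b^4 - 10*b^3 + 6*b^2 + 3*b - 1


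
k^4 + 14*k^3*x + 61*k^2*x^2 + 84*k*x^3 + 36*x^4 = (k + x)^2*(k + 6*x)^2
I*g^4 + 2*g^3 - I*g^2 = g^2*(g - I)*(I*g + 1)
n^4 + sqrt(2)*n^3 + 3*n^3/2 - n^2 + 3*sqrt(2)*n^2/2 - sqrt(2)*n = n*(n - 1/2)*(n + 2)*(n + sqrt(2))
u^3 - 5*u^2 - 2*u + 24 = (u - 4)*(u - 3)*(u + 2)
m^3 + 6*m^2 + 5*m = m*(m + 1)*(m + 5)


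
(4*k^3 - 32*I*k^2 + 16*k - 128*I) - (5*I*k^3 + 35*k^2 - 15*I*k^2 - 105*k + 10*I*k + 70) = 4*k^3 - 5*I*k^3 - 35*k^2 - 17*I*k^2 + 121*k - 10*I*k - 70 - 128*I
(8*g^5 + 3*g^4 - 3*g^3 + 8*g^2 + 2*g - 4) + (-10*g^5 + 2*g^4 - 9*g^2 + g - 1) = -2*g^5 + 5*g^4 - 3*g^3 - g^2 + 3*g - 5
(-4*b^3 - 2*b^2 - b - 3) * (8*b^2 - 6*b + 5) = -32*b^5 + 8*b^4 - 16*b^3 - 28*b^2 + 13*b - 15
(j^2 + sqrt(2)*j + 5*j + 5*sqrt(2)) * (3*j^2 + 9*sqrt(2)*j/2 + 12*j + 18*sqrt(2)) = 3*j^4 + 15*sqrt(2)*j^3/2 + 27*j^3 + 69*j^2 + 135*sqrt(2)*j^2/2 + 81*j + 150*sqrt(2)*j + 180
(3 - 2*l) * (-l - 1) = 2*l^2 - l - 3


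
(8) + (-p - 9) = -p - 1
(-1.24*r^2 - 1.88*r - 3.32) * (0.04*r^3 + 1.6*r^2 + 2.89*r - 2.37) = -0.0496*r^5 - 2.0592*r^4 - 6.7244*r^3 - 7.8064*r^2 - 5.1392*r + 7.8684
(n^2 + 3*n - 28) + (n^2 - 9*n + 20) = 2*n^2 - 6*n - 8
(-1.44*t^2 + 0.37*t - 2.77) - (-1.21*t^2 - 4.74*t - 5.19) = -0.23*t^2 + 5.11*t + 2.42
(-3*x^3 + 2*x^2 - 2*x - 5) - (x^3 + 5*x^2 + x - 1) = -4*x^3 - 3*x^2 - 3*x - 4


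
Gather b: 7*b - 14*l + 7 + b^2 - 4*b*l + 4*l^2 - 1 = b^2 + b*(7 - 4*l) + 4*l^2 - 14*l + 6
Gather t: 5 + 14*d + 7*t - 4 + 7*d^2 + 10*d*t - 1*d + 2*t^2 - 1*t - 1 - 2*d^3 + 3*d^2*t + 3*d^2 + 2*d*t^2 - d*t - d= -2*d^3 + 10*d^2 + 12*d + t^2*(2*d + 2) + t*(3*d^2 + 9*d + 6)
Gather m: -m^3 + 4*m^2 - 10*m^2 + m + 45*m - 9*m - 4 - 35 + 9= -m^3 - 6*m^2 + 37*m - 30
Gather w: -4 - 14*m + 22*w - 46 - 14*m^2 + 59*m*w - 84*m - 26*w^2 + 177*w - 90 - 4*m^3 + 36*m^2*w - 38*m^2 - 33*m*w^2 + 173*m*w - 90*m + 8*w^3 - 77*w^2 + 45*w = -4*m^3 - 52*m^2 - 188*m + 8*w^3 + w^2*(-33*m - 103) + w*(36*m^2 + 232*m + 244) - 140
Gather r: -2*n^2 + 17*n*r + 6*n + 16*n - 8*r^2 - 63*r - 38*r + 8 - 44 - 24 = -2*n^2 + 22*n - 8*r^2 + r*(17*n - 101) - 60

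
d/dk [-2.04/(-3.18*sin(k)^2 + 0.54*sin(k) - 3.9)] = (1.1016 - 12.9744*sin(k))*cos(k)/(3.18*sin(k)^2 - 0.54*sin(k) + 3.9)^2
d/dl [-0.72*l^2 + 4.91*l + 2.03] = 4.91 - 1.44*l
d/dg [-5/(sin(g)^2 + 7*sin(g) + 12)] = 5*(2*sin(g) + 7)*cos(g)/(sin(g)^2 + 7*sin(g) + 12)^2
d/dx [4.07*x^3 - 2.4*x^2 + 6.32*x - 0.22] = 12.21*x^2 - 4.8*x + 6.32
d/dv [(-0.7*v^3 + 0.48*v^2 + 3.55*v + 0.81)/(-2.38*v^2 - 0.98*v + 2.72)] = (1.666*v^4 + 1.372*v^3 + 2.2666*v^2 + 6.4668*v + 10.4498)/(5.6644*v^4 + 4.6648*v^3 - 11.9868*v^2 - 5.3312*v + 7.3984)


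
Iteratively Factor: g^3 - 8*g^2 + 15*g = (g - 5)*(g^2 - 3*g) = g*(g - 5)*(g - 3)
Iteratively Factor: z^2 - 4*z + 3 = (z - 1)*(z - 3)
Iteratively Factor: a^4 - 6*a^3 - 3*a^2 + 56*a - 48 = (a - 4)*(a^3 - 2*a^2 - 11*a + 12) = (a - 4)*(a + 3)*(a^2 - 5*a + 4) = (a - 4)^2*(a + 3)*(a - 1)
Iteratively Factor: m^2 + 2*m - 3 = (m + 3)*(m - 1)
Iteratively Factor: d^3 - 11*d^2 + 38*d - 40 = (d - 2)*(d^2 - 9*d + 20) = (d - 4)*(d - 2)*(d - 5)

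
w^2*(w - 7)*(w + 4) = w^4 - 3*w^3 - 28*w^2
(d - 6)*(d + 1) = d^2 - 5*d - 6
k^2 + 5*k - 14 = (k - 2)*(k + 7)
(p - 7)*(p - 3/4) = p^2 - 31*p/4 + 21/4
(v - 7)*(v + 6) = v^2 - v - 42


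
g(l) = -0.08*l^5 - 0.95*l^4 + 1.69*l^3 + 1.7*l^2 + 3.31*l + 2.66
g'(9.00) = -4950.02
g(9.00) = -9554.71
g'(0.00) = 3.31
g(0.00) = 2.66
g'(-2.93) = 102.98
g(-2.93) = -87.69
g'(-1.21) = 12.49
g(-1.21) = -3.68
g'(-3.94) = 204.65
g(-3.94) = -240.33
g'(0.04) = 3.45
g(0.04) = 2.80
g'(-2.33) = 59.19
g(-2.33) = -39.71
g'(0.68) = 6.69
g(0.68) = 6.01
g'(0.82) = 7.23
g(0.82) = 6.99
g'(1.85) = -1.79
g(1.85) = 12.44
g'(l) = -0.4*l^4 - 3.8*l^3 + 5.07*l^2 + 3.4*l + 3.31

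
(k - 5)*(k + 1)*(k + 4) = k^3 - 21*k - 20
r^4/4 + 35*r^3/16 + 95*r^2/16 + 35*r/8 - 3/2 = (r/4 + 1)*(r - 1/4)*(r + 2)*(r + 3)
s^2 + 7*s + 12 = (s + 3)*(s + 4)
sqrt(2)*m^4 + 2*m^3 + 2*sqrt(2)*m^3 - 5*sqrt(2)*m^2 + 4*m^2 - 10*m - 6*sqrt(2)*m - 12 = (m - 2)*(m + 3)*(m + sqrt(2))*(sqrt(2)*m + sqrt(2))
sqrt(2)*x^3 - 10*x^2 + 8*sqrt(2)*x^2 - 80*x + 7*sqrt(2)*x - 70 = (x + 7)*(x - 5*sqrt(2))*(sqrt(2)*x + sqrt(2))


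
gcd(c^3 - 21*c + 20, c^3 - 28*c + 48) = c - 4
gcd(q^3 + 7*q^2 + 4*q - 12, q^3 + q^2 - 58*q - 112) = q + 2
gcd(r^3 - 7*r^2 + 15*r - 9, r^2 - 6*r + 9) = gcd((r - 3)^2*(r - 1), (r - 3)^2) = r^2 - 6*r + 9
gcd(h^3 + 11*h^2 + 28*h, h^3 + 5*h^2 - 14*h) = h^2 + 7*h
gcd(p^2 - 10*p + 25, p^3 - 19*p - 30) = p - 5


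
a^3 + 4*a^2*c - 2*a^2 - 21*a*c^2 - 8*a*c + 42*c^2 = (a - 2)*(a - 3*c)*(a + 7*c)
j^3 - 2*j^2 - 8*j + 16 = (j - 2)*(j - 2*sqrt(2))*(j + 2*sqrt(2))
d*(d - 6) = d^2 - 6*d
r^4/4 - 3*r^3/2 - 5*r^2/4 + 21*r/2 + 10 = (r/4 + 1/2)*(r - 5)*(r - 4)*(r + 1)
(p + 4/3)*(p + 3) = p^2 + 13*p/3 + 4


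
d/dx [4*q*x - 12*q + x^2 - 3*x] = 4*q + 2*x - 3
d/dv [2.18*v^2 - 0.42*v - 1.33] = 4.36*v - 0.42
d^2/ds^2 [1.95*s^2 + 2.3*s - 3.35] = 3.90000000000000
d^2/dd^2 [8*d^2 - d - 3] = 16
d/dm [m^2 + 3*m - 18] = 2*m + 3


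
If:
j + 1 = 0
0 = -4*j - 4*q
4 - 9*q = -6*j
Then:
No Solution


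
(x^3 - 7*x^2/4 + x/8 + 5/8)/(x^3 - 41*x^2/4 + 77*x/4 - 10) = (x + 1/2)/(x - 8)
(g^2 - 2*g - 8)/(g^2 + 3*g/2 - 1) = 2*(g - 4)/(2*g - 1)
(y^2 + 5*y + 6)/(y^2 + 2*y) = (y + 3)/y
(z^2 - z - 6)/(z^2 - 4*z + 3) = (z + 2)/(z - 1)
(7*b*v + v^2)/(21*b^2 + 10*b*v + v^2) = v/(3*b + v)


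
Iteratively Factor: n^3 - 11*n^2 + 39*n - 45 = (n - 3)*(n^2 - 8*n + 15) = (n - 5)*(n - 3)*(n - 3)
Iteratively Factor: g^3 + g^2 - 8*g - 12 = (g + 2)*(g^2 - g - 6) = (g - 3)*(g + 2)*(g + 2)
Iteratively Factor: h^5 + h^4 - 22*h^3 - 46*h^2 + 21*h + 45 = (h + 1)*(h^4 - 22*h^2 - 24*h + 45) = (h + 1)*(h + 3)*(h^3 - 3*h^2 - 13*h + 15) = (h - 1)*(h + 1)*(h + 3)*(h^2 - 2*h - 15) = (h - 5)*(h - 1)*(h + 1)*(h + 3)*(h + 3)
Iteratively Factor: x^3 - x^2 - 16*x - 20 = (x - 5)*(x^2 + 4*x + 4) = (x - 5)*(x + 2)*(x + 2)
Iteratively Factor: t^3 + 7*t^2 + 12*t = (t + 4)*(t^2 + 3*t) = (t + 3)*(t + 4)*(t)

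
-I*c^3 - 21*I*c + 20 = (c - 5*I)*(c + 4*I)*(-I*c + 1)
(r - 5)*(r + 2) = r^2 - 3*r - 10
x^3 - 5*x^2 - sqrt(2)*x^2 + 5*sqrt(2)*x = x*(x - 5)*(x - sqrt(2))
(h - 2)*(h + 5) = h^2 + 3*h - 10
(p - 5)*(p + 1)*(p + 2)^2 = p^4 - 17*p^2 - 36*p - 20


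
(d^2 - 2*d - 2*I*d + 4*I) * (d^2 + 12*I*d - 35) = d^4 - 2*d^3 + 10*I*d^3 - 11*d^2 - 20*I*d^2 + 22*d + 70*I*d - 140*I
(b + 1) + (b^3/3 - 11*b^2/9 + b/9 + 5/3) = b^3/3 - 11*b^2/9 + 10*b/9 + 8/3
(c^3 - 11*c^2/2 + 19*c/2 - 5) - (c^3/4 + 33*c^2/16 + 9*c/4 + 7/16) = 3*c^3/4 - 121*c^2/16 + 29*c/4 - 87/16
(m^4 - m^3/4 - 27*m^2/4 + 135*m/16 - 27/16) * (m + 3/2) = m^5 + 5*m^4/4 - 57*m^3/8 - 27*m^2/16 + 351*m/32 - 81/32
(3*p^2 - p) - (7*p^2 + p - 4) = -4*p^2 - 2*p + 4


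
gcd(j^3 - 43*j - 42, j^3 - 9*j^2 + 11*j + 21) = j^2 - 6*j - 7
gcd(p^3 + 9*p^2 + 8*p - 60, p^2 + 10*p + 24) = p + 6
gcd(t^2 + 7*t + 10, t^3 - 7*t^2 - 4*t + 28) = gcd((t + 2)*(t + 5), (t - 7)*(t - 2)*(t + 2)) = t + 2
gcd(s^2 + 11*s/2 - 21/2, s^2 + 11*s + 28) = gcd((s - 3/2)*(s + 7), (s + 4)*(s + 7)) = s + 7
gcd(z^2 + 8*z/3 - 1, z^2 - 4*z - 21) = z + 3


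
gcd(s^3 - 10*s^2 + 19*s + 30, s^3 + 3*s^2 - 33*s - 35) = s^2 - 4*s - 5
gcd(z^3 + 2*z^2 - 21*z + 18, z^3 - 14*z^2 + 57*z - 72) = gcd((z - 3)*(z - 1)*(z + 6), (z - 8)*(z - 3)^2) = z - 3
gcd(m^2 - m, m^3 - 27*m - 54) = 1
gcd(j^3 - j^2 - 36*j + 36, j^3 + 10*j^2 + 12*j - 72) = j + 6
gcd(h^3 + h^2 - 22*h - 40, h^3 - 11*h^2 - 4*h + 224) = h + 4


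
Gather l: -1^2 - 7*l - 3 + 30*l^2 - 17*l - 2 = 30*l^2 - 24*l - 6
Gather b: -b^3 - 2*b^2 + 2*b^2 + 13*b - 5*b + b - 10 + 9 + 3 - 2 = -b^3 + 9*b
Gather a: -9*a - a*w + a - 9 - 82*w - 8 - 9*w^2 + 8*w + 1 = a*(-w - 8) - 9*w^2 - 74*w - 16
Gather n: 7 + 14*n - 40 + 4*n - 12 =18*n - 45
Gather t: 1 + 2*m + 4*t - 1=2*m + 4*t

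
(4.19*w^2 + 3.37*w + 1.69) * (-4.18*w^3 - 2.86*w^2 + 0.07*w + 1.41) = -17.5142*w^5 - 26.07*w^4 - 16.4091*w^3 + 1.3104*w^2 + 4.87*w + 2.3829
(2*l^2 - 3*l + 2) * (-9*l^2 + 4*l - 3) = -18*l^4 + 35*l^3 - 36*l^2 + 17*l - 6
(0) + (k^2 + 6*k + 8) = k^2 + 6*k + 8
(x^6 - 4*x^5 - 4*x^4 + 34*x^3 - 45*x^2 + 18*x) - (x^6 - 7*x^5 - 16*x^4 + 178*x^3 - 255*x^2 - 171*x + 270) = 3*x^5 + 12*x^4 - 144*x^3 + 210*x^2 + 189*x - 270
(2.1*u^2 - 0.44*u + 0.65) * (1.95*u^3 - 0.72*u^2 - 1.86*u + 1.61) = 4.095*u^5 - 2.37*u^4 - 2.3217*u^3 + 3.7314*u^2 - 1.9174*u + 1.0465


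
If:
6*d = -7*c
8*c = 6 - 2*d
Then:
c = 18/17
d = -21/17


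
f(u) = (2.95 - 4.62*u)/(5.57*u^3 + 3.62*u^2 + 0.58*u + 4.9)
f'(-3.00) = -0.12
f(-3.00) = -0.15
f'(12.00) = 0.00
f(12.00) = -0.01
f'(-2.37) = -0.33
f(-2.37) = -0.28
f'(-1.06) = -33.72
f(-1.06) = 4.57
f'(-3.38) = -0.08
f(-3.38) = -0.11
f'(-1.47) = -6.69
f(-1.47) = -1.67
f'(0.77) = -0.36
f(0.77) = -0.06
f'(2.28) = 0.04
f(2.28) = -0.08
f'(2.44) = 0.04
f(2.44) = -0.08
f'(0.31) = -1.04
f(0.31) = 0.27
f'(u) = (2.95 - 4.62*u)*(-16.71*u^2 - 7.24*u - 0.58)/(5.57*u^3 + 3.62*u^2 + 0.58*u + 4.9)^2 - 4.62/(5.57*u^3 + 3.62*u^2 + 0.58*u + 4.9)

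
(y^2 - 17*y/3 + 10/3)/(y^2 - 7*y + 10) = (y - 2/3)/(y - 2)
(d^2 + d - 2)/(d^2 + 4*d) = (d^2 + d - 2)/(d*(d + 4))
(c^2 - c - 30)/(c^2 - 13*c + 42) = (c + 5)/(c - 7)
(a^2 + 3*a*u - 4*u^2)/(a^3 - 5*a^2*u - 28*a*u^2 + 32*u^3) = 1/(a - 8*u)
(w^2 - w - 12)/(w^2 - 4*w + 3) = (w^2 - w - 12)/(w^2 - 4*w + 3)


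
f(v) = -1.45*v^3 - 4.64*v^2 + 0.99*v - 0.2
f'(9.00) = -434.88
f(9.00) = -1424.18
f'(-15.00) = -838.56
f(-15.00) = 3834.70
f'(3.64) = -90.42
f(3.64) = -128.01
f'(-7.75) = -188.36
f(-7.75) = 388.39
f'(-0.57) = 4.87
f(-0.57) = -2.00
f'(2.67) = -54.80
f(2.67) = -58.23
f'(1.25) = -17.41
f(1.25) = -9.04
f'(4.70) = -138.72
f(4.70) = -248.59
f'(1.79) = -29.56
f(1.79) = -21.61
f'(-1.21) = 5.85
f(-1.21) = -5.62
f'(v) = -4.35*v^2 - 9.28*v + 0.99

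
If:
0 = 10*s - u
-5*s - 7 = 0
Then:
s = -7/5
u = -14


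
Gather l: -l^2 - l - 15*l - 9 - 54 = -l^2 - 16*l - 63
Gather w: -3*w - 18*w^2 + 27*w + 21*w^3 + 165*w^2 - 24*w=21*w^3 + 147*w^2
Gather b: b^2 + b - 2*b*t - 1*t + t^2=b^2 + b*(1 - 2*t) + t^2 - t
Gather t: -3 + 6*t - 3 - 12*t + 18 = 12 - 6*t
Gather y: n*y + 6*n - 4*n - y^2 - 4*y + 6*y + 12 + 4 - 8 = 2*n - y^2 + y*(n + 2) + 8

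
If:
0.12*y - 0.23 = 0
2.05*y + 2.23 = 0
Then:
No Solution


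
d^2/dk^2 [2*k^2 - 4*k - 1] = 4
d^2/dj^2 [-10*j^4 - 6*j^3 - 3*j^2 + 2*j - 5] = -120*j^2 - 36*j - 6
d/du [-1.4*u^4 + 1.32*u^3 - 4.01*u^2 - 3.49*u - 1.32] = -5.6*u^3 + 3.96*u^2 - 8.02*u - 3.49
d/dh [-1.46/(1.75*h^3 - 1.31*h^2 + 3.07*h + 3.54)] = (7.665*h^2 - 3.8252*h + 4.4822)/(1.75*h^3 - 1.31*h^2 + 3.07*h + 3.54)^2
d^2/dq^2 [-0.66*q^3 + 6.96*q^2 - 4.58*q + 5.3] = 13.92 - 3.96*q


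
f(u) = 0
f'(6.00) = 0.00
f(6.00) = 0.00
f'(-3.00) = 0.00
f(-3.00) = 0.00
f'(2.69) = 0.00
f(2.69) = 0.00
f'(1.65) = 0.00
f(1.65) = 0.00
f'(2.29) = 0.00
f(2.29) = 0.00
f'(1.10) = 0.00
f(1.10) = 0.00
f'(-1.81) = 0.00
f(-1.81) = 0.00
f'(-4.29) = 0.00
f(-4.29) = 0.00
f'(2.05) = 0.00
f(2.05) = 0.00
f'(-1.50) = 0.00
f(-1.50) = 0.00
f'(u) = 0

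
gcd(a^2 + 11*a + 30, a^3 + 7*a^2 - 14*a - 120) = a^2 + 11*a + 30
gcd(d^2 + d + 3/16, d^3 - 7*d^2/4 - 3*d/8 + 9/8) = d + 3/4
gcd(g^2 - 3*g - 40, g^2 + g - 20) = g + 5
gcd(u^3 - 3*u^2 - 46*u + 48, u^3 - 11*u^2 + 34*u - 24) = u - 1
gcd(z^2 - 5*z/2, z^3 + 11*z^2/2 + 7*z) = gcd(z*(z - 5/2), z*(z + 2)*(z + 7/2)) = z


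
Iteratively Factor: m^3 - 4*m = (m - 2)*(m^2 + 2*m) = (m - 2)*(m + 2)*(m)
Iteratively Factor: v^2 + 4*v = (v)*(v + 4)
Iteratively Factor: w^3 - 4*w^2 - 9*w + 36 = (w - 3)*(w^2 - w - 12) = (w - 4)*(w - 3)*(w + 3)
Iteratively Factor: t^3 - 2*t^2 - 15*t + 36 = (t - 3)*(t^2 + t - 12) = (t - 3)*(t + 4)*(t - 3)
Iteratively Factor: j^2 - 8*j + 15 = (j - 3)*(j - 5)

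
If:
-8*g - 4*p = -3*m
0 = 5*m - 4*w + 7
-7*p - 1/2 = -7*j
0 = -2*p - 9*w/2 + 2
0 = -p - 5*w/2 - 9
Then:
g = -2321/40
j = 1275/14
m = -167/5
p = 91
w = -40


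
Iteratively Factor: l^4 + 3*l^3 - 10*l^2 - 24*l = (l + 2)*(l^3 + l^2 - 12*l) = l*(l + 2)*(l^2 + l - 12) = l*(l + 2)*(l + 4)*(l - 3)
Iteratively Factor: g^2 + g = (g + 1)*(g)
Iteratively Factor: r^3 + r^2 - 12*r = (r)*(r^2 + r - 12) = r*(r - 3)*(r + 4)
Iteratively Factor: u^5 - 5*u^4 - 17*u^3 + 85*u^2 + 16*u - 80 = (u + 1)*(u^4 - 6*u^3 - 11*u^2 + 96*u - 80) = (u - 4)*(u + 1)*(u^3 - 2*u^2 - 19*u + 20) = (u - 4)*(u + 1)*(u + 4)*(u^2 - 6*u + 5) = (u - 4)*(u - 1)*(u + 1)*(u + 4)*(u - 5)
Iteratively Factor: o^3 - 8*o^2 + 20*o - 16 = (o - 2)*(o^2 - 6*o + 8) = (o - 4)*(o - 2)*(o - 2)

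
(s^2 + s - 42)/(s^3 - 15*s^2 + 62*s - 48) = (s + 7)/(s^2 - 9*s + 8)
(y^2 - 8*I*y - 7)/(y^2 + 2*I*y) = (y^2 - 8*I*y - 7)/(y*(y + 2*I))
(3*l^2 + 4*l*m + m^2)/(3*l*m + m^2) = (l + m)/m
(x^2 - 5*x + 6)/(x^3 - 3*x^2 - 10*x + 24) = (x - 3)/(x^2 - x - 12)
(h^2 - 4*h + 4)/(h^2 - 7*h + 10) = (h - 2)/(h - 5)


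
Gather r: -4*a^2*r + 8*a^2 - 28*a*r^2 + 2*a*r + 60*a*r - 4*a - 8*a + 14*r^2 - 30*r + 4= 8*a^2 - 12*a + r^2*(14 - 28*a) + r*(-4*a^2 + 62*a - 30) + 4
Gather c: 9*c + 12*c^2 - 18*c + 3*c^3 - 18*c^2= 3*c^3 - 6*c^2 - 9*c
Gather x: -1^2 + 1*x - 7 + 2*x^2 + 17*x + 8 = 2*x^2 + 18*x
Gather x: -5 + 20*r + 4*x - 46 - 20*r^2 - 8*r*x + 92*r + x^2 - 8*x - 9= -20*r^2 + 112*r + x^2 + x*(-8*r - 4) - 60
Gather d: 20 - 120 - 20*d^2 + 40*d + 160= -20*d^2 + 40*d + 60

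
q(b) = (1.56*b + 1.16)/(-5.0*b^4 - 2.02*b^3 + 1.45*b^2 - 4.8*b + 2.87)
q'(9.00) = 0.00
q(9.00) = -0.00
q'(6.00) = 0.00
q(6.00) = -0.00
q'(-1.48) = 2.29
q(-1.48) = 0.27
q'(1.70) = 0.13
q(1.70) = -0.07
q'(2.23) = 0.04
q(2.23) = -0.03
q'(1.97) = 0.07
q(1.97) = -0.05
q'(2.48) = 0.03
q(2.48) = -0.02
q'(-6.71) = 0.00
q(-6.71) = 0.00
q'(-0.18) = 0.74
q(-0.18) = 0.23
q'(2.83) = 0.02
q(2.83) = -0.02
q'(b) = (1.56*b + 1.16)*(20.0*b^3 + 6.06*b^2 - 2.9*b + 4.8)/(-5.0*b^4 - 2.02*b^3 + 1.45*b^2 - 4.8*b + 2.87)^2 + 1.56/(-5.0*b^4 - 2.02*b^3 + 1.45*b^2 - 4.8*b + 2.87)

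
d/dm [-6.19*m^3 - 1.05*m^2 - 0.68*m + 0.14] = -18.57*m^2 - 2.1*m - 0.68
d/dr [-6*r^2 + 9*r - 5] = 9 - 12*r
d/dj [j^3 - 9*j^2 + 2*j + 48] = 3*j^2 - 18*j + 2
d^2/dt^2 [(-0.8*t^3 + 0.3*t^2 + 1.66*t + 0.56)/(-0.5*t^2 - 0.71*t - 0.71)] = (4.44089209850063e-16*t^4 - 0.378439999999999*t^3 + 2.21868*t^2 + 4.76268*t + 1.20416)/(0.125*t^6 + 0.5325*t^5 + 1.28865*t^4 + 1.870211*t^3 + 1.829883*t^2 + 1.073733*t + 0.357911)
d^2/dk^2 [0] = 0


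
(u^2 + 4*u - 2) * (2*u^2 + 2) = 2*u^4 + 8*u^3 - 2*u^2 + 8*u - 4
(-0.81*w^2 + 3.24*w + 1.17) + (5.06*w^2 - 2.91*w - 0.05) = 4.25*w^2 + 0.33*w + 1.12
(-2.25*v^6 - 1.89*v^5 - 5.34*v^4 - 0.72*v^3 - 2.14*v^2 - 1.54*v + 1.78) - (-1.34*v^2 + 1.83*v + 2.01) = -2.25*v^6 - 1.89*v^5 - 5.34*v^4 - 0.72*v^3 - 0.8*v^2 - 3.37*v - 0.23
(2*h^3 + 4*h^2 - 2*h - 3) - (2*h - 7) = 2*h^3 + 4*h^2 - 4*h + 4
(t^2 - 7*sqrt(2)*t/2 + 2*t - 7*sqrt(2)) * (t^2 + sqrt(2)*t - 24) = t^4 - 5*sqrt(2)*t^3/2 + 2*t^3 - 31*t^2 - 5*sqrt(2)*t^2 - 62*t + 84*sqrt(2)*t + 168*sqrt(2)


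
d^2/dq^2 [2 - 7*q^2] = -14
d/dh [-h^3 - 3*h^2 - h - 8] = -3*h^2 - 6*h - 1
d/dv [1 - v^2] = -2*v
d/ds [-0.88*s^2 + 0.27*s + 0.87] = 0.27 - 1.76*s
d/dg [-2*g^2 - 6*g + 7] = -4*g - 6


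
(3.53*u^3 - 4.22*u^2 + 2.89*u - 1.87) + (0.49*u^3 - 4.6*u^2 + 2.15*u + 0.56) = 4.02*u^3 - 8.82*u^2 + 5.04*u - 1.31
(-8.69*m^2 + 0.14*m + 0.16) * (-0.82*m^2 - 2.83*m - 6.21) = 7.1258*m^4 + 24.4779*m^3 + 53.4375*m^2 - 1.3222*m - 0.9936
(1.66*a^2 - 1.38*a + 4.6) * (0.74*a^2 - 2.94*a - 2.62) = 1.2284*a^4 - 5.9016*a^3 + 3.112*a^2 - 9.9084*a - 12.052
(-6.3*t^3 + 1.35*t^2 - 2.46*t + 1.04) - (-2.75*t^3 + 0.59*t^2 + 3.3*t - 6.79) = -3.55*t^3 + 0.76*t^2 - 5.76*t + 7.83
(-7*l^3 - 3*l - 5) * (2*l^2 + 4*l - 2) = -14*l^5 - 28*l^4 + 8*l^3 - 22*l^2 - 14*l + 10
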